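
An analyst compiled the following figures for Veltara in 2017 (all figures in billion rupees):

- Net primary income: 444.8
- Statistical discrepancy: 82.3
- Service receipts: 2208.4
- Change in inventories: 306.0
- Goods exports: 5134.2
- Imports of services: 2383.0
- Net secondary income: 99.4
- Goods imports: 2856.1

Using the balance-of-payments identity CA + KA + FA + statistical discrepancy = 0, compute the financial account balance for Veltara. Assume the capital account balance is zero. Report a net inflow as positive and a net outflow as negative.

Goods balance = 5134.2 - 2856.1 = 2278.1
Services balance = 2208.4 - 2383.0 = -174.6
Trade balance (goods + services) = 2278.1 + (-174.6) = 2103.5
Net primary income = 444.8
Net secondary income = 99.4
Current account = 2103.5 + 444.8 + 99.4 = 2647.7
Financial account = -(2647.7 + 82.3) = -2730.0

-2730.0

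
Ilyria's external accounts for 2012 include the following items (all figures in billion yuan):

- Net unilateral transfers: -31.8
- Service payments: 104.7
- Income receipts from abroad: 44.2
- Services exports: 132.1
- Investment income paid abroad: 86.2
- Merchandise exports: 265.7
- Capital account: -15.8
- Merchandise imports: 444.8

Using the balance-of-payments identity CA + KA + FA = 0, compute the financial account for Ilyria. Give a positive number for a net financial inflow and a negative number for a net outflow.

Goods balance = 265.7 - 444.8 = -179.1
Services balance = 132.1 - 104.7 = 27.4
Trade balance (goods + services) = -179.1 + 27.4 = -151.7
Net primary income = 44.2 - 86.2 = -42.0
Net secondary income = -31.8
Current account = -151.7 + (-42.0) + (-31.8) = -225.5
Financial account = -(-225.5 + (-15.8)) = 241.3

241.3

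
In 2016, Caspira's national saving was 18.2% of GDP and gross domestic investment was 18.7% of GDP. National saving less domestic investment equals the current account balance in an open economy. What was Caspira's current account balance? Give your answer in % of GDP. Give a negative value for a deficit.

CA = S - I = 18.2 - 18.7 = -0.5

-0.5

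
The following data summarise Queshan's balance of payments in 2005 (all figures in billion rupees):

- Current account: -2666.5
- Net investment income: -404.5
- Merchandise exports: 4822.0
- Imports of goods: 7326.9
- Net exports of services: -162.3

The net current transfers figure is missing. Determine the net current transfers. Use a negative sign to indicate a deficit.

405.2

Current account = goods balance + services balance + net primary income + net secondary income
Sum of the known components = -3071.7
Net current transfers = CA - (known components) = -2666.5 - (-3071.7) = 405.2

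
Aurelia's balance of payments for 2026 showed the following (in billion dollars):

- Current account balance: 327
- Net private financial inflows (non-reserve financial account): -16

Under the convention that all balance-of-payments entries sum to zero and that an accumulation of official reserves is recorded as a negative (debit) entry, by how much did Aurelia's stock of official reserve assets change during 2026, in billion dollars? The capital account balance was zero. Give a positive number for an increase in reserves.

Official reserve transactions balance = -(327 + (-16)) = -311
An accumulation of reserves is recorded as a debit (negative entry), so the change in the stock of reserves is the negative of that balance.
Change in official reserves = -(-311) = 311

311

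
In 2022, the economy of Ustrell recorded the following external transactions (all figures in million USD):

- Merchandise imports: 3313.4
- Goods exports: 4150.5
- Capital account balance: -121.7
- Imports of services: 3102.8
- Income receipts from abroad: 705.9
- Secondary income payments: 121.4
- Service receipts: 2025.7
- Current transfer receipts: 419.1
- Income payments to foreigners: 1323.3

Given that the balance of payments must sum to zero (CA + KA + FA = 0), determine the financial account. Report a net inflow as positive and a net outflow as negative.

Goods balance = 4150.5 - 3313.4 = 837.1
Services balance = 2025.7 - 3102.8 = -1077.1
Trade balance (goods + services) = 837.1 + (-1077.1) = -240.0
Net primary income = 705.9 - 1323.3 = -617.4
Net secondary income = 419.1 - 121.4 = 297.7
Current account = -240.0 + (-617.4) + 297.7 = -559.7
Financial account = -(-559.7 + (-121.7)) = 681.4

681.4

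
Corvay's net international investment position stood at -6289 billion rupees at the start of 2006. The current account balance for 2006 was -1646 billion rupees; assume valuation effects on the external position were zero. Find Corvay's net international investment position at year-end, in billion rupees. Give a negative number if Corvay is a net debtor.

-7935

With no valuation effects, change in NIIP = current account = -1646
End-of-year NIIP = -6289 + (-1646) = -7935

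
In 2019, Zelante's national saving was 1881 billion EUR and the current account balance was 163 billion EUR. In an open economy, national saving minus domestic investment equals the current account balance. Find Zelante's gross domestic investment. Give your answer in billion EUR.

1718

I = S - CA = 1881 - 163 = 1718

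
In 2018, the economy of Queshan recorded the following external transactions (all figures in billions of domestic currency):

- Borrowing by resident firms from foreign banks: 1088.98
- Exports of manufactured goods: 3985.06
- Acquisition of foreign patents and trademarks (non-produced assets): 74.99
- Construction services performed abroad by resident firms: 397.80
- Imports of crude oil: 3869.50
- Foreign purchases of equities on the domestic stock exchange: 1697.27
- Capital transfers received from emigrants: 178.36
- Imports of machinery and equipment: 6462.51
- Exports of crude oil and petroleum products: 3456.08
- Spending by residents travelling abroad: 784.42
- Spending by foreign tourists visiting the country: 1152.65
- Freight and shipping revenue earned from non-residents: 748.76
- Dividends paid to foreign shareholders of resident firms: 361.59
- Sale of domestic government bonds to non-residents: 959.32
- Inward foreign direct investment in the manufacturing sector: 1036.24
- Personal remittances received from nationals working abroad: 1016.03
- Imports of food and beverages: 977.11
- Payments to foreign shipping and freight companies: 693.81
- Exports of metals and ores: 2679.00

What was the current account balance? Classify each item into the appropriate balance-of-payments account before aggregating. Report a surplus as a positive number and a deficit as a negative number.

Goods: 3456.08 + 3985.06 - 6462.51 - 977.11 - 3869.50 + 2679.00 = -1188.98
Services: -784.42 + 397.80 + 748.76 - 693.81 + 1152.65 = 820.98
Primary income: -361.59
Secondary income: 1016.03
Current account = (-1188.98) + 820.98 + (-361.59) + 1016.03 = 286.44
(Excluded from the current account — financial account: borrowing by resident firms from foreign banks 1088.98, foreign purchases of equities on the domestic stock exchange 1697.27, sale of domestic government bonds to non-residents 959.32, inward foreign direct investment in the manufacturing sector 1036.24; capital account: acquisition of foreign patents and trademarks (non-produced assets) 74.99, capital transfers received from emigrants 178.36.)

286.44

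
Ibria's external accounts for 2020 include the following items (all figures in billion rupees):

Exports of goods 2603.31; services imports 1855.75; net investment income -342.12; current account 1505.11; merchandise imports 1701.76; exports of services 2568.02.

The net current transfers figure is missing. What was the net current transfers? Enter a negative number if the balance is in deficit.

233.41

Current account = goods balance + services balance + net primary income + net secondary income
Sum of the known components = 1271.70
Net current transfers = CA - (known components) = 1505.11 - 1271.70 = 233.41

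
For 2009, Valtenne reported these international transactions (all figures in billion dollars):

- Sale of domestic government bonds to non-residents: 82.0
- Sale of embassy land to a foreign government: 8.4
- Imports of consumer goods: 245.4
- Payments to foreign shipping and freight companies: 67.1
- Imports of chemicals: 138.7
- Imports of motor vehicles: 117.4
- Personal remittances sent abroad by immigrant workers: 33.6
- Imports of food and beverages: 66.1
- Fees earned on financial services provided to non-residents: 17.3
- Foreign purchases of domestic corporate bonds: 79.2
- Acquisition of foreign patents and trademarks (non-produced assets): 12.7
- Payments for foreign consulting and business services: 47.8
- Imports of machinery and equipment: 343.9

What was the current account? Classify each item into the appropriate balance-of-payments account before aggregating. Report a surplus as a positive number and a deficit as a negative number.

-1042.7

Goods: -343.9 - 117.4 - 138.7 - 66.1 - 245.4 = -911.5
Services: 17.3 - 67.1 - 47.8 = -97.6
Secondary income: -33.6
Current account = (-911.5) + (-97.6) + (-33.6) = -1042.7
(Excluded from the current account — financial account: sale of domestic government bonds to non-residents 82.0, foreign purchases of domestic corporate bonds 79.2; capital account: sale of embassy land to a foreign government 8.4, acquisition of foreign patents and trademarks (non-produced assets) 12.7.)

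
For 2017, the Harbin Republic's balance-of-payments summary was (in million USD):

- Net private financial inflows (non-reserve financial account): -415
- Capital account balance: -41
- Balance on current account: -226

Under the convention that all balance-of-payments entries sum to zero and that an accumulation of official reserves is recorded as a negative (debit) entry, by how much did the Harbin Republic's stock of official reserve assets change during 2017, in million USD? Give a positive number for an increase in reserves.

-682

Official reserve transactions balance = -((-226) + (-41) + (-415)) = 682
An accumulation of reserves is recorded as a debit (negative entry), so the change in the stock of reserves is the negative of that balance.
Change in official reserves = -(682) = -682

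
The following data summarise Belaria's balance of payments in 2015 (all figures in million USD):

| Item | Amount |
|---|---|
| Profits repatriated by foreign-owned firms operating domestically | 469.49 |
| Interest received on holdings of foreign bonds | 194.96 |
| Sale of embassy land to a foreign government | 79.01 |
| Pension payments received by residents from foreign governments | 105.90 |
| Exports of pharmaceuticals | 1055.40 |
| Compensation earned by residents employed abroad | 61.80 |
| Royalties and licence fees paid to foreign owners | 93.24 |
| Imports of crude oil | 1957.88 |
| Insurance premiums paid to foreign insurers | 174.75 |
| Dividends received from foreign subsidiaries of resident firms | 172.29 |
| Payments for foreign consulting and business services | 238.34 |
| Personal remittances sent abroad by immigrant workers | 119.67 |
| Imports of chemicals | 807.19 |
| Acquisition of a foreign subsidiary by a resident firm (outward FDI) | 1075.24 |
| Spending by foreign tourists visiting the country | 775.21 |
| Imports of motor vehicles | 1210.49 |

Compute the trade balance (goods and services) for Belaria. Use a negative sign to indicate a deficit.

-2651.28

Goods: -1957.88 - 807.19 + 1055.40 - 1210.49 = -2920.16
Services: -174.75 - 93.24 - 238.34 + 775.21 = 268.88
Trade balance = -2920.16 + 268.88 = -2651.28
(Excluded from the trade balance — primary income: profits repatriated by foreign-owned firms operating domestically 469.49, interest received on holdings of foreign bonds 194.96, compensation earned by residents employed abroad 61.80, dividends received from foreign subsidiaries of resident firms 172.29; capital account: sale of embassy land to a foreign government 79.01; secondary income: pension payments received by residents from foreign governments 105.90, personal remittances sent abroad by immigrant workers 119.67; financial account: acquisition of a foreign subsidiary by a resident firm (outward FDI) 1075.24.)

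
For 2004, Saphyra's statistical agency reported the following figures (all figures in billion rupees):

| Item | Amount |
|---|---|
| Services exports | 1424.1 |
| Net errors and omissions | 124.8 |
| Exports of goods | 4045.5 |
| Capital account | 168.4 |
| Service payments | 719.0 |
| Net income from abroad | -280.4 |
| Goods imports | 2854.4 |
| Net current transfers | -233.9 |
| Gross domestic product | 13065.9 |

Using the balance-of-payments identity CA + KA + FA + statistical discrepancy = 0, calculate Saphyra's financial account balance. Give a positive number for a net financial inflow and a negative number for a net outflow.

Goods balance = 4045.5 - 2854.4 = 1191.1
Services balance = 1424.1 - 719.0 = 705.1
Trade balance (goods + services) = 1191.1 + 705.1 = 1896.2
Net primary income = -280.4
Net secondary income = -233.9
Current account = 1896.2 + (-280.4) + (-233.9) = 1381.9
Financial account = -(1381.9 + 168.4 + 124.8) = -1675.1

-1675.1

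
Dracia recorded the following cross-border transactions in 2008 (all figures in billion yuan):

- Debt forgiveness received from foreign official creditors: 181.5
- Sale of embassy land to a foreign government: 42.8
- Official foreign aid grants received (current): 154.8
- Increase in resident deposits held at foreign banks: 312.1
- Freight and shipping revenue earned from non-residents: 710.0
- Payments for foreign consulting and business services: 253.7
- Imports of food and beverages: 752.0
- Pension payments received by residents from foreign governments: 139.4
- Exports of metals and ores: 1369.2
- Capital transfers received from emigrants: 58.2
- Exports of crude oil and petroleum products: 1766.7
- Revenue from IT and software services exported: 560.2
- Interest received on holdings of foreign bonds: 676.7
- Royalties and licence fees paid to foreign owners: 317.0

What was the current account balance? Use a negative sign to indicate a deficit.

Goods: 1369.2 + 1766.7 - 752.0 = 2383.9
Services: 560.2 + 710.0 - 317.0 - 253.7 = 699.5
Primary income: 676.7
Secondary income: 139.4 + 154.8 = 294.2
Current account = 2383.9 + 699.5 + 676.7 + 294.2 = 4054.3
(Excluded from the current account — capital account: debt forgiveness received from foreign official creditors 181.5, sale of embassy land to a foreign government 42.8, capital transfers received from emigrants 58.2; financial account: increase in resident deposits held at foreign banks 312.1.)

4054.3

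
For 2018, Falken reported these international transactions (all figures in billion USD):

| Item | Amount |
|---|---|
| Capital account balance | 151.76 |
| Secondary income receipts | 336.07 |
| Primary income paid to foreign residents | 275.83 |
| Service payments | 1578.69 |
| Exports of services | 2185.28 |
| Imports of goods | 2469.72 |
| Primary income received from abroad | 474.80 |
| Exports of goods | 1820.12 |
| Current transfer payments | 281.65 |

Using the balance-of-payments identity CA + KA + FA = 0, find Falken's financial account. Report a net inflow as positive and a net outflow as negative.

-362.14

Goods balance = 1820.12 - 2469.72 = -649.60
Services balance = 2185.28 - 1578.69 = 606.59
Trade balance (goods + services) = -649.60 + 606.59 = -43.01
Net primary income = 474.80 - 275.83 = 198.97
Net secondary income = 336.07 - 281.65 = 54.42
Current account = -43.01 + 198.97 + 54.42 = 210.38
Financial account = -(210.38 + 151.76) = -362.14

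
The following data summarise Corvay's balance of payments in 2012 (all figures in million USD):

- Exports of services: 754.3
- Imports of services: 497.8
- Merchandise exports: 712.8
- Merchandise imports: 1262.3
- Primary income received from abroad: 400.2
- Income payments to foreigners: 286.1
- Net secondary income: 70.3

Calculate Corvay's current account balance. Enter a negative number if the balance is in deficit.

-108.6

Goods balance = 712.8 - 1262.3 = -549.5
Services balance = 754.3 - 497.8 = 256.5
Trade balance (goods + services) = -549.5 + 256.5 = -293.0
Net primary income = 400.2 - 286.1 = 114.1
Net secondary income = 70.3
Current account = -293.0 + 114.1 + 70.3 = -108.6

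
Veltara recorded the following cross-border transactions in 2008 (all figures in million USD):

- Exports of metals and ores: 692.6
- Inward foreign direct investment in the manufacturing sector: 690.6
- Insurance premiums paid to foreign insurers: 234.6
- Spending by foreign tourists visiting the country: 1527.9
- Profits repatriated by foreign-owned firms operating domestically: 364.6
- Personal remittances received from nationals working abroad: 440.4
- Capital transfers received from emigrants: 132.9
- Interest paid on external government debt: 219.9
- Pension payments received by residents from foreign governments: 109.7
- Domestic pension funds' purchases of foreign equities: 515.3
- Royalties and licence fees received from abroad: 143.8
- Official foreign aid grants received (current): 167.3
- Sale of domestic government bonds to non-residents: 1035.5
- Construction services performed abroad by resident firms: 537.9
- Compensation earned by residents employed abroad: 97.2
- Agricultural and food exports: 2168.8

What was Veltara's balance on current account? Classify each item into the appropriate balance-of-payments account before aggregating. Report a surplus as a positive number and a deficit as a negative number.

Goods: 2168.8 + 692.6 = 2861.4
Services: 1527.9 - 234.6 + 143.8 + 537.9 = 1975.0
Primary income: -364.6 - 219.9 + 97.2 = -487.3
Secondary income: 167.3 + 109.7 + 440.4 = 717.4
Current account = 2861.4 + 1975.0 + (-487.3) + 717.4 = 5066.5
(Excluded from the current account — financial account: inward foreign direct investment in the manufacturing sector 690.6, domestic pension funds' purchases of foreign equities 515.3, sale of domestic government bonds to non-residents 1035.5; capital account: capital transfers received from emigrants 132.9.)

5066.5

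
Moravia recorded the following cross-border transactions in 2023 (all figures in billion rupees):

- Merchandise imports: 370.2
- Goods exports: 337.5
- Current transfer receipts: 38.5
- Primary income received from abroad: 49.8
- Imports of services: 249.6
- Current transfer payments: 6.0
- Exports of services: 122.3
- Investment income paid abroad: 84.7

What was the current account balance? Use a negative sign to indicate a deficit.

-162.4

Goods balance = 337.5 - 370.2 = -32.7
Services balance = 122.3 - 249.6 = -127.3
Trade balance (goods + services) = -32.7 + (-127.3) = -160.0
Net primary income = 49.8 - 84.7 = -34.9
Net secondary income = 38.5 - 6.0 = 32.5
Current account = -160.0 + (-34.9) + 32.5 = -162.4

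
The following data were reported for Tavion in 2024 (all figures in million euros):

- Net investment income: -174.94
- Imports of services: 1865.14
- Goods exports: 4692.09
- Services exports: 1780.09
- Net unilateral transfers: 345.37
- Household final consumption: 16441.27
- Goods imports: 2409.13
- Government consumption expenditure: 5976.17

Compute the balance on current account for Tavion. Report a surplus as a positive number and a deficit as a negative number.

2368.34

Goods balance = 4692.09 - 2409.13 = 2282.96
Services balance = 1780.09 - 1865.14 = -85.05
Trade balance (goods + services) = 2282.96 + (-85.05) = 2197.91
Net primary income = -174.94
Net secondary income = 345.37
Current account = 2197.91 + (-174.94) + 345.37 = 2368.34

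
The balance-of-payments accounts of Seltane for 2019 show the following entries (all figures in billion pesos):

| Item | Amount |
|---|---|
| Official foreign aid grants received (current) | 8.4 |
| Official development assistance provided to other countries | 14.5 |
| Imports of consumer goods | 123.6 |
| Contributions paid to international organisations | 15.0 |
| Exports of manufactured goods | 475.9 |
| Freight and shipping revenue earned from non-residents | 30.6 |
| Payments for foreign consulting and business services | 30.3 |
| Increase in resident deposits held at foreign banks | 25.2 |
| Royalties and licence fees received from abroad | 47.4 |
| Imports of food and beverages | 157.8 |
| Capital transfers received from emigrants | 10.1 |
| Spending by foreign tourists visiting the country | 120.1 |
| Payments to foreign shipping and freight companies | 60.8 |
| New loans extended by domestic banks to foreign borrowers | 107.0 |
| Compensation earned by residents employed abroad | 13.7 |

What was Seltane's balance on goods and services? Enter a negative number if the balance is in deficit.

Goods: 475.9 - 123.6 - 157.8 = 194.5
Services: 30.6 + 120.1 - 60.8 - 30.3 + 47.4 = 107.0
Trade balance = 194.5 + 107.0 = 301.5
(Excluded from the trade balance — secondary income: official foreign aid grants received (current) 8.4, official development assistance provided to other countries 14.5, contributions paid to international organisations 15.0; financial account: increase in resident deposits held at foreign banks 25.2, new loans extended by domestic banks to foreign borrowers 107.0; capital account: capital transfers received from emigrants 10.1; primary income: compensation earned by residents employed abroad 13.7.)

301.5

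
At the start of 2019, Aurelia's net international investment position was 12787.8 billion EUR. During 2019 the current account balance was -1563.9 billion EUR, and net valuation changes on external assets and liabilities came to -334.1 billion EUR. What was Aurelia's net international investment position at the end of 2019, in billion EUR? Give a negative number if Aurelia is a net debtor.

Change in NIIP = current account + net valuation change = -1563.9 + (-334.1) = -1898.0
End-of-year NIIP = 12787.8 + (-1898.0) = 10889.8

10889.8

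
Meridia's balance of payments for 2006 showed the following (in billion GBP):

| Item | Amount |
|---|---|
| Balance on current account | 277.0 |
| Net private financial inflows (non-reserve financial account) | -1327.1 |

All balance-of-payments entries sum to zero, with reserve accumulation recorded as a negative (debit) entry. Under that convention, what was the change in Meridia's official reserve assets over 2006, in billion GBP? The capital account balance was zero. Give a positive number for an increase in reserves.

Official reserve transactions balance = -(277.0 + (-1327.1)) = 1050.1
An accumulation of reserves is recorded as a debit (negative entry), so the change in the stock of reserves is the negative of that balance.
Change in official reserves = -(1050.1) = -1050.1

-1050.1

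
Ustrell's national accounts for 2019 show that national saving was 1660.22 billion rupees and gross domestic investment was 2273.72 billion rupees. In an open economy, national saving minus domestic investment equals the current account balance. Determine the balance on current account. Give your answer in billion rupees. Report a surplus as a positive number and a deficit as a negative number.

-613.50

CA = S - I = 1660.22 - 2273.72 = -613.50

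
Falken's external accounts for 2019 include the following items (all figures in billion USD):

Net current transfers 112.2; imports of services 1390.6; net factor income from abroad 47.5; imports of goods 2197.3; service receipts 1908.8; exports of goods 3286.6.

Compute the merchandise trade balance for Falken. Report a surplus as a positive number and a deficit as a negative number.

Goods balance = 3286.6 - 2197.3 = 1089.3

1089.3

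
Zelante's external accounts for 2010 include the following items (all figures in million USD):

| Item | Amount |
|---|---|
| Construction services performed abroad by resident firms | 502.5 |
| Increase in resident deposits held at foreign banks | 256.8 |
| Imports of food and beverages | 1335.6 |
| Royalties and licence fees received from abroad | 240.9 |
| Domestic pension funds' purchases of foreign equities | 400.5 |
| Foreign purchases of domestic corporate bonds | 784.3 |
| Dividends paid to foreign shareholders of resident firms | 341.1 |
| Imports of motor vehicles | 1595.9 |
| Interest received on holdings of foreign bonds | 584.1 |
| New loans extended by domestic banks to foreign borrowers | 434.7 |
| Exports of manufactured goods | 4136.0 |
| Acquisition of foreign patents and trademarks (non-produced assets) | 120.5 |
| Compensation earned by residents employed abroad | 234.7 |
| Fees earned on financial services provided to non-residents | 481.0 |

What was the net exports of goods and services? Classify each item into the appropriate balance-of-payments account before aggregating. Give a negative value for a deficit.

Goods: -1335.6 - 1595.9 + 4136.0 = 1204.5
Services: 240.9 + 481.0 + 502.5 = 1224.4
Trade balance = 1204.5 + 1224.4 = 2428.9
(Excluded from the trade balance — financial account: increase in resident deposits held at foreign banks 256.8, domestic pension funds' purchases of foreign equities 400.5, foreign purchases of domestic corporate bonds 784.3, new loans extended by domestic banks to foreign borrowers 434.7; primary income: dividends paid to foreign shareholders of resident firms 341.1, interest received on holdings of foreign bonds 584.1, compensation earned by residents employed abroad 234.7; capital account: acquisition of foreign patents and trademarks (non-produced assets) 120.5.)

2428.9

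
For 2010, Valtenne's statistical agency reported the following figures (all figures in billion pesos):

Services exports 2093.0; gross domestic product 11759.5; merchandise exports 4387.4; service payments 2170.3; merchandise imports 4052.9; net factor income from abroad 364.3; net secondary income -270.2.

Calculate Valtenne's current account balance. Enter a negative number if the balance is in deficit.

351.3

Goods balance = 4387.4 - 4052.9 = 334.5
Services balance = 2093.0 - 2170.3 = -77.3
Trade balance (goods + services) = 334.5 + (-77.3) = 257.2
Net primary income = 364.3
Net secondary income = -270.2
Current account = 257.2 + 364.3 + (-270.2) = 351.3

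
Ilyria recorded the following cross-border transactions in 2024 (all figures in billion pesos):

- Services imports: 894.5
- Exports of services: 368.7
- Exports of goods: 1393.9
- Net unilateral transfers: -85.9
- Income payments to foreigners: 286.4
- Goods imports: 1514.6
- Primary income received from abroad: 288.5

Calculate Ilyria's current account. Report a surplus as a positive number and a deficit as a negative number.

-730.3

Goods balance = 1393.9 - 1514.6 = -120.7
Services balance = 368.7 - 894.5 = -525.8
Trade balance (goods + services) = -120.7 + (-525.8) = -646.5
Net primary income = 288.5 - 286.4 = 2.1
Net secondary income = -85.9
Current account = -646.5 + 2.1 + (-85.9) = -730.3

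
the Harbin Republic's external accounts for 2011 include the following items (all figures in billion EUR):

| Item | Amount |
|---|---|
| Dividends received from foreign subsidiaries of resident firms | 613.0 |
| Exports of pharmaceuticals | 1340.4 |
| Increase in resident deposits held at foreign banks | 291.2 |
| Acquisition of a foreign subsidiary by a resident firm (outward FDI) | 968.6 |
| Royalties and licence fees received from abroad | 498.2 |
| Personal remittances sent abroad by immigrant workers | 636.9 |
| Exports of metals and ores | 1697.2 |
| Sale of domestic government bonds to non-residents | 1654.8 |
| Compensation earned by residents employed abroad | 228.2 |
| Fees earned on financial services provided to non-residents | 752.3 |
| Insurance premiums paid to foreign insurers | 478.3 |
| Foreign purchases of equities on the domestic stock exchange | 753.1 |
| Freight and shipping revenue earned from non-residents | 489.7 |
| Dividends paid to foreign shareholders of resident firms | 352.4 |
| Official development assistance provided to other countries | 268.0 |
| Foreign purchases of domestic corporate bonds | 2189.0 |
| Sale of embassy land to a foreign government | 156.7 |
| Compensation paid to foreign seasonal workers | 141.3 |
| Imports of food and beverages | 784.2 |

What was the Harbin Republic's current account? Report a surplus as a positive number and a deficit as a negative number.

Goods: -784.2 + 1697.2 + 1340.4 = 2253.4
Services: 489.7 + 752.3 + 498.2 - 478.3 = 1261.9
Primary income: 228.2 - 352.4 + 613.0 - 141.3 = 347.5
Secondary income: -636.9 - 268.0 = -904.9
Current account = 2253.4 + 1261.9 + 347.5 + (-904.9) = 2957.9
(Excluded from the current account — financial account: increase in resident deposits held at foreign banks 291.2, acquisition of a foreign subsidiary by a resident firm (outward FDI) 968.6, sale of domestic government bonds to non-residents 1654.8, foreign purchases of equities on the domestic stock exchange 753.1, foreign purchases of domestic corporate bonds 2189.0; capital account: sale of embassy land to a foreign government 156.7.)

2957.9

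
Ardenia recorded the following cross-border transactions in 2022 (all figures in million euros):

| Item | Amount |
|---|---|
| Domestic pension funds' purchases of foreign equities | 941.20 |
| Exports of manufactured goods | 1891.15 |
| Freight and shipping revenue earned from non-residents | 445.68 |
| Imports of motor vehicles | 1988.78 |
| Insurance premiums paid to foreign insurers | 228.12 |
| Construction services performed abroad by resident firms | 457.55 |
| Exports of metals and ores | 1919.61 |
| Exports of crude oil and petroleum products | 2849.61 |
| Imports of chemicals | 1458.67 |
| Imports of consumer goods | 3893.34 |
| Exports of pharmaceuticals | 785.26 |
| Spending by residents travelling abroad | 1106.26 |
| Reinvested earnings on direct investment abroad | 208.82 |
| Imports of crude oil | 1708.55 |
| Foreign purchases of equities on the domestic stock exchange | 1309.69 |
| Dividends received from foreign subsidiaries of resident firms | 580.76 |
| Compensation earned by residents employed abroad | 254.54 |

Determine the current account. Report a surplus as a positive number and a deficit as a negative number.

Goods: -1988.78 + 1891.15 + 1919.61 + 785.26 - 1708.55 - 1458.67 + 2849.61 - 3893.34 = -1603.71
Services: -1106.26 + 445.68 - 228.12 + 457.55 = -431.15
Primary income: 254.54 + 580.76 + 208.82 = 1044.12
Current account = (-1603.71) + (-431.15) + 1044.12 = -990.74
(Excluded from the current account — financial account: domestic pension funds' purchases of foreign equities 941.20, foreign purchases of equities on the domestic stock exchange 1309.69.)

-990.74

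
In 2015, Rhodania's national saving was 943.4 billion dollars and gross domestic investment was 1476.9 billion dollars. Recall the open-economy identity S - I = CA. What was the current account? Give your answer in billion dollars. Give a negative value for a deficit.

S - I = CA (net lending to the rest of the world).
CA = S - I = 943.4 - 1476.9 = -533.5

-533.5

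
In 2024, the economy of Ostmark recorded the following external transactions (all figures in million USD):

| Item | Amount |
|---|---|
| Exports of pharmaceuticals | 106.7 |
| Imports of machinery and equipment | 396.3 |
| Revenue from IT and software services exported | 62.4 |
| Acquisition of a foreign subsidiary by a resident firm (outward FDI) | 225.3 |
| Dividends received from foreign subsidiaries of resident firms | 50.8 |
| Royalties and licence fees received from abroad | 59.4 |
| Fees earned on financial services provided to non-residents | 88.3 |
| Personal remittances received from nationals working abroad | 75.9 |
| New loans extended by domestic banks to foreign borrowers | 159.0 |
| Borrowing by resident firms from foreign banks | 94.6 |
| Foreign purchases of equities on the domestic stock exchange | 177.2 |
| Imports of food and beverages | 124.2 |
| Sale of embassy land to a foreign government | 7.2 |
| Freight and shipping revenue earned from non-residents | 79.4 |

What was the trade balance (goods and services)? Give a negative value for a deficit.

-124.3

Goods: 106.7 - 396.3 - 124.2 = -413.8
Services: 79.4 + 62.4 + 59.4 + 88.3 = 289.5
Trade balance = -413.8 + 289.5 = -124.3
(Excluded from the trade balance — financial account: acquisition of a foreign subsidiary by a resident firm (outward FDI) 225.3, new loans extended by domestic banks to foreign borrowers 159.0, borrowing by resident firms from foreign banks 94.6, foreign purchases of equities on the domestic stock exchange 177.2; primary income: dividends received from foreign subsidiaries of resident firms 50.8; secondary income: personal remittances received from nationals working abroad 75.9; capital account: sale of embassy land to a foreign government 7.2.)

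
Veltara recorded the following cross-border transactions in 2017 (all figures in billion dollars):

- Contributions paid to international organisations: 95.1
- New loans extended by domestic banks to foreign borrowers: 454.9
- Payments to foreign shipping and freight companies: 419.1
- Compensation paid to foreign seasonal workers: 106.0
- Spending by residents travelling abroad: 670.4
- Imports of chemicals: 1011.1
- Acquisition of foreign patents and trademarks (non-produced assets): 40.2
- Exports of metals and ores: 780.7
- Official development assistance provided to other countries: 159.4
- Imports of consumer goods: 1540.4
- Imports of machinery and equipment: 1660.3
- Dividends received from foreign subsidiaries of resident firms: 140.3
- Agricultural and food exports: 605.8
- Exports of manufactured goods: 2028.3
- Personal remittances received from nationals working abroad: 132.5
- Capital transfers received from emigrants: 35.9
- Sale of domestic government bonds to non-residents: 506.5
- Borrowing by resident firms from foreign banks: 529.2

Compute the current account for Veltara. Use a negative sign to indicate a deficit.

-1974.2

Goods: -1660.3 - 1540.4 + 2028.3 - 1011.1 + 605.8 + 780.7 = -797.0
Services: -670.4 - 419.1 = -1089.5
Primary income: -106.0 + 140.3 = 34.3
Secondary income: -159.4 - 95.1 + 132.5 = -122.0
Current account = (-797.0) + (-1089.5) + 34.3 + (-122.0) = -1974.2
(Excluded from the current account — financial account: new loans extended by domestic banks to foreign borrowers 454.9, sale of domestic government bonds to non-residents 506.5, borrowing by resident firms from foreign banks 529.2; capital account: acquisition of foreign patents and trademarks (non-produced assets) 40.2, capital transfers received from emigrants 35.9.)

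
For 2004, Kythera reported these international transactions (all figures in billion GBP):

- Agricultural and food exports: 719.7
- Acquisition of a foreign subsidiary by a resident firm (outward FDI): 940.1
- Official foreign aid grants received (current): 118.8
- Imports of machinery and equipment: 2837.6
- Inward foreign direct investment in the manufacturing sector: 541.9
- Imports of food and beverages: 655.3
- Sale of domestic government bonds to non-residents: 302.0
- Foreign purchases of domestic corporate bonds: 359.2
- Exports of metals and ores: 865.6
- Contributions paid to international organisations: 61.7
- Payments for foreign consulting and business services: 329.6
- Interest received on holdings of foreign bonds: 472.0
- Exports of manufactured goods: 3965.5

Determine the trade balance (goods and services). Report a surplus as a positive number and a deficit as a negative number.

Goods: -2837.6 - 655.3 + 3965.5 + 865.6 + 719.7 = 2057.9
Services: -329.6
Trade balance = 2057.9 + (-329.6) = 1728.3
(Excluded from the trade balance — financial account: acquisition of a foreign subsidiary by a resident firm (outward FDI) 940.1, inward foreign direct investment in the manufacturing sector 541.9, sale of domestic government bonds to non-residents 302.0, foreign purchases of domestic corporate bonds 359.2; secondary income: official foreign aid grants received (current) 118.8, contributions paid to international organisations 61.7; primary income: interest received on holdings of foreign bonds 472.0.)

1728.3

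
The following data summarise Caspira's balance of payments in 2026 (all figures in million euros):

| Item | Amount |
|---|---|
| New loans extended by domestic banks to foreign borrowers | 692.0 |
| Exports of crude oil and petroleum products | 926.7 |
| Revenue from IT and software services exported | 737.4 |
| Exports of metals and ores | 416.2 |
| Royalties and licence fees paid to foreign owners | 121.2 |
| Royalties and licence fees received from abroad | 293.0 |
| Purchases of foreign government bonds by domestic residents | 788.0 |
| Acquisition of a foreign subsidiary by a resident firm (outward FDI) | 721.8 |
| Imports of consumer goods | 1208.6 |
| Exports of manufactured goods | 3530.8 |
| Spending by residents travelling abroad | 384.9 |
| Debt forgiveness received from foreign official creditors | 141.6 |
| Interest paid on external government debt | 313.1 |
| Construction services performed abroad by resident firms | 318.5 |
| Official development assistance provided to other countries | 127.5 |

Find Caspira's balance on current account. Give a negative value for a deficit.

Goods: 926.7 + 3530.8 + 416.2 - 1208.6 = 3665.1
Services: -121.2 + 318.5 - 384.9 + 293.0 + 737.4 = 842.8
Primary income: -313.1
Secondary income: -127.5
Current account = 3665.1 + 842.8 + (-313.1) + (-127.5) = 4067.3
(Excluded from the current account — financial account: new loans extended by domestic banks to foreign borrowers 692.0, purchases of foreign government bonds by domestic residents 788.0, acquisition of a foreign subsidiary by a resident firm (outward FDI) 721.8; capital account: debt forgiveness received from foreign official creditors 141.6.)

4067.3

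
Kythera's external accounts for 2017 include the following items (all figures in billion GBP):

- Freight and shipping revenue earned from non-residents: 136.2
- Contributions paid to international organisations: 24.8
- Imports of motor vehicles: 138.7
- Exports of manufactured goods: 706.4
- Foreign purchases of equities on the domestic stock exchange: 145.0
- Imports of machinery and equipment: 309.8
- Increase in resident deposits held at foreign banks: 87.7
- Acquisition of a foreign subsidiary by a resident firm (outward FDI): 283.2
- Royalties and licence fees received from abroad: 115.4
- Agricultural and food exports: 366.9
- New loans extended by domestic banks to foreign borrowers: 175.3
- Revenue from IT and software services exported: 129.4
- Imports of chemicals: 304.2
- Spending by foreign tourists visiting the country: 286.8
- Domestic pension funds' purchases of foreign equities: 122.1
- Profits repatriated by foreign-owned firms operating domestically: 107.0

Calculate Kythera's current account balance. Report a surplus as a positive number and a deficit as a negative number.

856.6

Goods: 366.9 - 309.8 - 138.7 + 706.4 - 304.2 = 320.6
Services: 136.2 + 286.8 + 115.4 + 129.4 = 667.8
Primary income: -107.0
Secondary income: -24.8
Current account = 320.6 + 667.8 + (-107.0) + (-24.8) = 856.6
(Excluded from the current account — financial account: foreign purchases of equities on the domestic stock exchange 145.0, increase in resident deposits held at foreign banks 87.7, acquisition of a foreign subsidiary by a resident firm (outward FDI) 283.2, new loans extended by domestic banks to foreign borrowers 175.3, domestic pension funds' purchases of foreign equities 122.1.)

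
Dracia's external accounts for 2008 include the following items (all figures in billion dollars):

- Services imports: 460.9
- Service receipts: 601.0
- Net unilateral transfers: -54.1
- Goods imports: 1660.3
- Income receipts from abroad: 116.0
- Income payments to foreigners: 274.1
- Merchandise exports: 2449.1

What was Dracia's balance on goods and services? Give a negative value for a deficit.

Goods balance = 2449.1 - 1660.3 = 788.8
Services balance = 601.0 - 460.9 = 140.1
Trade balance (goods + services) = 788.8 + 140.1 = 928.9

928.9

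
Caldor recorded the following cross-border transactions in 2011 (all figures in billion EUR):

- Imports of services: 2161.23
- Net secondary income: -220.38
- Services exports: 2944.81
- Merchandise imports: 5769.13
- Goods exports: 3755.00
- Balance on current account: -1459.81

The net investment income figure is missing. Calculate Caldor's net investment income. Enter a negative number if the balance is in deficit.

-8.88

Current account = goods balance + services balance + net primary income + net secondary income
Sum of the known components = -1450.93
Net investment income = CA - (known components) = -1459.81 - (-1450.93) = -8.88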